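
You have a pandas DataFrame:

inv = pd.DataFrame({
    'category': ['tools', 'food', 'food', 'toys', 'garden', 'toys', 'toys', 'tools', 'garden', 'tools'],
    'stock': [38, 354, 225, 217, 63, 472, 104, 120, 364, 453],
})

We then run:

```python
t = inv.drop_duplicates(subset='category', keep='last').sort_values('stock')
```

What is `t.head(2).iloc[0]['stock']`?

drop duplicate category (keep=last):
  category  stock
2     food    225
6     toys    104
8   garden    364
9    tools    453
sort by stock:
  category  stock
6     toys    104
2     food    225
8   garden    364
9    tools    453
take first 2 rows:
  category  stock
6     toys    104
2     food    225

104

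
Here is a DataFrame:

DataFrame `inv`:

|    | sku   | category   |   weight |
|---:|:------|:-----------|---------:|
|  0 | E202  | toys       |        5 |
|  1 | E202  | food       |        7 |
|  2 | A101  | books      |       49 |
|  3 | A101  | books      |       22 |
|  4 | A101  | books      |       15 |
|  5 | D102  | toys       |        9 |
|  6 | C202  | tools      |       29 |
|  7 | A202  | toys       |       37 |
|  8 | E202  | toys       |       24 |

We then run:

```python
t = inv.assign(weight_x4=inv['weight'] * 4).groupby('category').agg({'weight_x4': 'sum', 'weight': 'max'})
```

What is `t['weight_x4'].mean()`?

197.0

add column weight_x4 = inv['weight'] * 4:
    sku category  weight  weight_x4
0  E202     toys       5         20
1  E202     food       7         28
2  A101    books      49        196
3  A101    books      22         88
4  A101    books      15         60
5  D102     toys       9         36
6  C202    tools      29        116
7  A202     toys      37        148
8  E202     toys      24         96
group by category: sum(weight_x4), max(weight):
          weight_x4  weight
category                   
books           344      49
food             28       7
tools           116      29
toys            300      37
Finally, mean of column 'weight_x4' = 197.0.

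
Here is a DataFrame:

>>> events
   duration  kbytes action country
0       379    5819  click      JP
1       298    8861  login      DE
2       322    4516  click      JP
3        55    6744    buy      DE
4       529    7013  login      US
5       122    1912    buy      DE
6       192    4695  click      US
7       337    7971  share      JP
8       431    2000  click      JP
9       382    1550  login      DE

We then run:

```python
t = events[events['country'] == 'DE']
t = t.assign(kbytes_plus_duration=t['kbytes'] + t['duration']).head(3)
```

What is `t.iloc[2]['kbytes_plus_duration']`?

2034

filter rows where country == 'DE':
   duration  kbytes action country
1       298    8861  login      DE
3        55    6744    buy      DE
5       122    1912    buy      DE
9       382    1550  login      DE
add column kbytes_plus_duration = t['kbytes'] + t['duration']:
   duration  kbytes action country  kbytes_plus_duration
1       298    8861  login      DE                  9159
3        55    6744    buy      DE                  6799
5       122    1912    buy      DE                  2034
9       382    1550  login      DE                  1932
take first 3 rows:
   duration  kbytes action country  kbytes_plus_duration
1       298    8861  login      DE                  9159
3        55    6744    buy      DE                  6799
5       122    1912    buy      DE                  2034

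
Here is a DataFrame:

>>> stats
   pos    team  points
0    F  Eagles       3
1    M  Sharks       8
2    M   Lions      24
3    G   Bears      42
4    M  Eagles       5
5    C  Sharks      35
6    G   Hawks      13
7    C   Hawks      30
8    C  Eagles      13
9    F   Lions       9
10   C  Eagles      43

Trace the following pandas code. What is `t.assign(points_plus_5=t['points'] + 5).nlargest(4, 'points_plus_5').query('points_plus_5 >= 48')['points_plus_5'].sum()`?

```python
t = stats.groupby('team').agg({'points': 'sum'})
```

165

group by team, sum of points:
        points
team          
Bears       42
Eagles      64
Hawks       43
Lions       33
Sharks      43
add column points_plus_5 = t['points'] + 5:
        points  points_plus_5
team                         
Bears       42             47
Eagles      64             69
Hawks       43             48
Lions       33             38
Sharks      43             48
take 4 rows with largest points_plus_5:
        points  points_plus_5
team                         
Eagles      64             69
Hawks       43             48
Sharks      43             48
Bears       42             47
filter rows where points_plus_5 >= 48:
        points  points_plus_5
team                         
Eagles      64             69
Hawks       43             48
Sharks      43             48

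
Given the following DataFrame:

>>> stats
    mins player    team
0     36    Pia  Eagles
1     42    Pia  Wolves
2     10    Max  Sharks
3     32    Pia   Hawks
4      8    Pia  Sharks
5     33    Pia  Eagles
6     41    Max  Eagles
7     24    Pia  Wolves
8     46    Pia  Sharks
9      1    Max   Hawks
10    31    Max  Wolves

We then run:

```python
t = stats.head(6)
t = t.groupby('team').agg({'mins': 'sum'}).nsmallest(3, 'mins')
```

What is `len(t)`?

3

take first 6 rows:
   mins player    team
0    36    Pia  Eagles
1    42    Pia  Wolves
2    10    Max  Sharks
3    32    Pia   Hawks
4     8    Pia  Sharks
5    33    Pia  Eagles
group by team, sum of mins:
        mins
team        
Eagles    69
Hawks     32
Sharks    18
Wolves    42
take 3 rows with smallest mins:
        mins
team        
Sharks    18
Hawks     32
Wolves    42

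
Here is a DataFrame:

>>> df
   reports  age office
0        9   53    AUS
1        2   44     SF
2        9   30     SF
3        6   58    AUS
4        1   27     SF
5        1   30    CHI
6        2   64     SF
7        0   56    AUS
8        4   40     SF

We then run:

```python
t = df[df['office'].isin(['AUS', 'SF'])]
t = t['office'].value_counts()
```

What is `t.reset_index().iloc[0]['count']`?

5

filter rows where office in ['AUS', 'SF']:
   reports  age office
0        9   53    AUS
1        2   44     SF
2        9   30     SF
3        6   58    AUS
4        1   27     SF
6        2   64     SF
7        0   56    AUS
8        4   40     SF
value_counts of office:
office
SF     5
AUS    3
Name: count, dtype: int64
reset_index():
  office  count
0     SF      5
1    AUS      3
Hence 5.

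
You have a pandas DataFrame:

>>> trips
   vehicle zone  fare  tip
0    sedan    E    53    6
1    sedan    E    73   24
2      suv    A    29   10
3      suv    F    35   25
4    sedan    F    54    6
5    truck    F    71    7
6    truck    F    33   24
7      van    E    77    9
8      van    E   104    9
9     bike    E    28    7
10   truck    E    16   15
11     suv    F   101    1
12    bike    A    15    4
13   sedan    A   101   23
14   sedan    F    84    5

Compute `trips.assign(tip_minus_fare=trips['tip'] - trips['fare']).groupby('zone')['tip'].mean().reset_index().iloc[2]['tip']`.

add column tip_minus_fare = trips['tip'] - trips['fare']:
   vehicle zone  fare  tip  tip_minus_fare
0    sedan    E    53    6             -47
1    sedan    E    73   24             -49
2      suv    A    29   10             -19
3      suv    F    35   25             -10
4    sedan    F    54    6             -48
5    truck    F    71    7             -64
6    truck    F    33   24              -9
7      van    E    77    9             -68
8      van    E   104    9             -95
9     bike    E    28    7             -21
10   truck    E    16   15              -1
11     suv    F   101    1            -100
12    bike    A    15    4             -11
13   sedan    A   101   23             -78
14   sedan    F    84    5             -79
group by zone, mean of tip:
zone
A    12.333333
E    11.666667
F    11.333333
Name: tip, dtype: float64
reset_index():
  zone        tip
0    A  12.333333
1    E  11.666667
2    F  11.333333
The value at position 2, column 'tip' is 11.3333333333.

11.3333333333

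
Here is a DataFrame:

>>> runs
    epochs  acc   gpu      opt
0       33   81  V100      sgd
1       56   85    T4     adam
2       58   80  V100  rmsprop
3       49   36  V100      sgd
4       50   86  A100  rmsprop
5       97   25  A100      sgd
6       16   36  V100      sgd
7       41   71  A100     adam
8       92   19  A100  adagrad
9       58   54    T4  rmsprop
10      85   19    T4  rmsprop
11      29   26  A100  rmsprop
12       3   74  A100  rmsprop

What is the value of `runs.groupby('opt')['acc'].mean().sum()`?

198.0

group by opt, mean of acc:
opt
adagrad    19.0
adam       78.0
rmsprop    56.5
sgd        44.5
Name: acc, dtype: float64
Finally, sum of the resulting series = 198.0.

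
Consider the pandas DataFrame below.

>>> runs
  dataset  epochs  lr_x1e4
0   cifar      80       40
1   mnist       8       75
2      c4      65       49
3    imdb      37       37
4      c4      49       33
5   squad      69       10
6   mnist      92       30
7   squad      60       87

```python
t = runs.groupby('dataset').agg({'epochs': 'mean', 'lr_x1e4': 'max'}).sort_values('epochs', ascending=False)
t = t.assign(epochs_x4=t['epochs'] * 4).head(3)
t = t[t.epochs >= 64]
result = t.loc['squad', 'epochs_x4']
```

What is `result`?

258.0

group by dataset: mean(epochs), max(lr_x1e4):
         epochs  lr_x1e4
dataset                 
c4         57.0       49
cifar      80.0       40
imdb       37.0       37
mnist      50.0       75
squad      64.5       87
sort by epochs descending:
         epochs  lr_x1e4
dataset                 
cifar      80.0       40
squad      64.5       87
c4         57.0       49
mnist      50.0       75
imdb       37.0       37
add column epochs_x4 = t['epochs'] * 4:
         epochs  lr_x1e4  epochs_x4
dataset                            
cifar      80.0       40      320.0
squad      64.5       87      258.0
c4         57.0       49      228.0
mnist      50.0       75      200.0
imdb       37.0       37      148.0
take first 3 rows:
         epochs  lr_x1e4  epochs_x4
dataset                            
cifar      80.0       40      320.0
squad      64.5       87      258.0
c4         57.0       49      228.0
filter rows where epochs >= 64:
         epochs  lr_x1e4  epochs_x4
dataset                            
cifar      80.0       40      320.0
squad      64.5       87      258.0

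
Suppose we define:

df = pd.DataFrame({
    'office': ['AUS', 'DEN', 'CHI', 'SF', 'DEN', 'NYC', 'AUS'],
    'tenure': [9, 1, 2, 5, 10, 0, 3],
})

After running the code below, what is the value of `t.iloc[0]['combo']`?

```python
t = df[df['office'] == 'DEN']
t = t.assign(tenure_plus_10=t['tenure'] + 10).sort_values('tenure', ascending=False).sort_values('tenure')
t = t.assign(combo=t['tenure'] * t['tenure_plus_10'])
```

filter rows where office == 'DEN':
  office  tenure
1    DEN       1
4    DEN      10
add column tenure_plus_10 = t['tenure'] + 10:
  office  tenure  tenure_plus_10
1    DEN       1              11
4    DEN      10              20
sort by tenure descending:
  office  tenure  tenure_plus_10
4    DEN      10              20
1    DEN       1              11
sort by tenure:
  office  tenure  tenure_plus_10
1    DEN       1              11
4    DEN      10              20
add column combo = t['tenure'] * t['tenure_plus_10']:
  office  tenure  tenure_plus_10  combo
1    DEN       1              11     11
4    DEN      10              20    200
Reading off the value at position 0, column 'combo', we get 11.

11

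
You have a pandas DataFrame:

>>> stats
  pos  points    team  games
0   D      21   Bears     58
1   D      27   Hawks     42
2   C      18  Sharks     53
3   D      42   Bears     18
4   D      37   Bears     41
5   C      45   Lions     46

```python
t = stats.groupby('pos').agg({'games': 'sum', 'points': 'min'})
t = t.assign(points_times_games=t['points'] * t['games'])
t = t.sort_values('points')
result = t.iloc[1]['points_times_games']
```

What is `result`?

group by pos: sum(games), min(points):
     games  points
pos               
C       99      18
D      159      21
add column points_times_games = t['points'] * t['games']:
     games  points  points_times_games
pos                                   
C       99      18                1782
D      159      21                3339
sort by points:
     games  points  points_times_games
pos                                   
C       99      18                1782
D      159      21                3339

3339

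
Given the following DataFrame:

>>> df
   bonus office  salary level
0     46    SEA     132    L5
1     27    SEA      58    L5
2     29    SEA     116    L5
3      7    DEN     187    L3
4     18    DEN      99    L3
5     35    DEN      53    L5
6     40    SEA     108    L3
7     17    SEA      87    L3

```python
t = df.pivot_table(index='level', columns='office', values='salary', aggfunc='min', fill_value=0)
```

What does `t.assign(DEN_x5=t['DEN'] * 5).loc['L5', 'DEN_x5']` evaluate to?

265

pivot: rows=level, cols=office, min(salary):
office  DEN  SEA
level           
L3       99   87
L5       53   58
add column DEN_x5 = t['DEN'] * 5:
office  DEN  SEA  DEN_x5
level                   
L3       99   87     495
L5       53   58     265
Finally, value at row 'L5', column 'DEN_x5' = 265.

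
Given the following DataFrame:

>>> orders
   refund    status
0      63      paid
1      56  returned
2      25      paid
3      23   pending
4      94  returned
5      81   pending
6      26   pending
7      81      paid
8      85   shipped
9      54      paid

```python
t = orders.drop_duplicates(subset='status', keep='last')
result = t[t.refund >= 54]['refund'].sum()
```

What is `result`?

drop duplicate status (keep=last):
   refund    status
4      94  returned
6      26   pending
8      85   shipped
9      54      paid
filter rows where refund >= 54:
   refund    status
4      94  returned
8      85   shipped
9      54      paid
Reading off the sum of column 'refund', we get 233.

233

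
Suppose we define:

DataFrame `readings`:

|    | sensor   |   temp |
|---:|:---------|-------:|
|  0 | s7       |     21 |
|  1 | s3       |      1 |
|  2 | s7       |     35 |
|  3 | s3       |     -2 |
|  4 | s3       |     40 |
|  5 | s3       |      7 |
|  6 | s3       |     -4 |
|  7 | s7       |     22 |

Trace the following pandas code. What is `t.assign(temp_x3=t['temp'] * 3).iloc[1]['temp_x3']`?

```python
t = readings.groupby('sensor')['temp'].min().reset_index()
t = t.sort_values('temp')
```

63

group by sensor, min of temp:
sensor
s3    -4
s7    21
Name: temp, dtype: int64
reset_index():
  sensor  temp
0     s3    -4
1     s7    21
sort by temp:
  sensor  temp
0     s3    -4
1     s7    21
add column temp_x3 = t['temp'] * 3:
  sensor  temp  temp_x3
0     s3    -4      -12
1     s7    21       63
Reading off the value at position 1, column 'temp_x3', we get 63.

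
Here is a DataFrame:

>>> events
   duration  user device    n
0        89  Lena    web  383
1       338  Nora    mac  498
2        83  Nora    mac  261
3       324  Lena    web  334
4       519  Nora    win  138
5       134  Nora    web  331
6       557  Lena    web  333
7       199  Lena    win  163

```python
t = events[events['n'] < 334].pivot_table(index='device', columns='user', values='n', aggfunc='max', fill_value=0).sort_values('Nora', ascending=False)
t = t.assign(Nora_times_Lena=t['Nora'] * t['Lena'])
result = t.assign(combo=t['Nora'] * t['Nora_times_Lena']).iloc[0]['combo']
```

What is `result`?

filter rows where n < 334:
   duration  user device    n
2        83  Nora    mac  261
4       519  Nora    win  138
5       134  Nora    web  331
6       557  Lena    web  333
7       199  Lena    win  163
pivot: rows=device, cols=user, max(n):
user    Lena  Nora
device            
mac        0   261
web      333   331
win      163   138
sort by Nora descending:
user    Lena  Nora
device            
web      333   331
mac        0   261
win      163   138
add column Nora_times_Lena = t['Nora'] * t['Lena']:
user    Lena  Nora  Nora_times_Lena
device                             
web      333   331           110223
mac        0   261                0
win      163   138            22494
add column combo = t['Nora'] * t['Nora_times_Lena']:
user    Lena  Nora  Nora_times_Lena     combo
device                                       
web      333   331           110223  36483813
mac        0   261                0         0
win      163   138            22494   3104172
Taking the value at position 0, column 'combo' gives 36483813.

36483813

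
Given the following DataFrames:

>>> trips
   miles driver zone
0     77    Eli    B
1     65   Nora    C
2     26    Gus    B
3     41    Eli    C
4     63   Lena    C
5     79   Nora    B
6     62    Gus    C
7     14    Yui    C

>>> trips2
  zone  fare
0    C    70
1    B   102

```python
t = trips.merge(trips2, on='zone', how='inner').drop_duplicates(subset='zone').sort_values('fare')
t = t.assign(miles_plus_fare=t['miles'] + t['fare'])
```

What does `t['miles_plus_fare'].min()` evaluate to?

merge on 'zone' (how='inner') → 8 rows:
   miles driver zone  fare
0     77    Eli    B   102
1     65   Nora    C    70
2     26    Gus    B   102
3     41    Eli    C    70
4     63   Lena    C    70
5     79   Nora    B   102
6     62    Gus    C    70
7     14    Yui    C    70
drop duplicate zone (keep=first):
   miles driver zone  fare
0     77    Eli    B   102
1     65   Nora    C    70
sort by fare:
   miles driver zone  fare
1     65   Nora    C    70
0     77    Eli    B   102
add column miles_plus_fare = t['miles'] + t['fare']:
   miles driver zone  fare  miles_plus_fare
1     65   Nora    C    70              135
0     77    Eli    B   102              179

135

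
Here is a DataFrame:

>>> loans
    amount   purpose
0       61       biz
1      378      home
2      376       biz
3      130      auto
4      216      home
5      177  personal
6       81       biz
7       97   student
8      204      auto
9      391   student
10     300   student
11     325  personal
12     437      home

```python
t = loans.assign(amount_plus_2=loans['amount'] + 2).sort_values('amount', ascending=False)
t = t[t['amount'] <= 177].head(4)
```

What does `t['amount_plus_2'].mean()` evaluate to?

123.25

add column amount_plus_2 = loans['amount'] + 2:
    amount   purpose  amount_plus_2
0       61       biz             63
1      378      home            380
2      376       biz            378
3      130      auto            132
4      216      home            218
5      177  personal            179
6       81       biz             83
7       97   student             99
8      204      auto            206
9      391   student            393
10     300   student            302
11     325  personal            327
12     437      home            439
sort by amount descending:
    amount   purpose  amount_plus_2
12     437      home            439
9      391   student            393
1      378      home            380
2      376       biz            378
11     325  personal            327
10     300   student            302
4      216      home            218
8      204      auto            206
5      177  personal            179
3      130      auto            132
7       97   student             99
6       81       biz             83
0       61       biz             63
filter rows where amount <= 177:
   amount   purpose  amount_plus_2
5     177  personal            179
3     130      auto            132
7      97   student             99
6      81       biz             83
0      61       biz             63
take first 4 rows:
   amount   purpose  amount_plus_2
5     177  personal            179
3     130      auto            132
7      97   student             99
6      81       biz             83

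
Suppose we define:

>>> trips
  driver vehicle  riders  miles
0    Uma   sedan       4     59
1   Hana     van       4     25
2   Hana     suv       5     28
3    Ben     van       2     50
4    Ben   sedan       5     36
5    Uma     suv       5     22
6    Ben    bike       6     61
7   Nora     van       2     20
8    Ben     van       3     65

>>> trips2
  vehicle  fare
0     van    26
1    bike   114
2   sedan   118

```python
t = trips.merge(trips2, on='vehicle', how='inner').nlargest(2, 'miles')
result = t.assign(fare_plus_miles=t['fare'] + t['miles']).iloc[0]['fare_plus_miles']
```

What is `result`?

merge on 'vehicle' (how='inner') → 7 rows:
  driver vehicle  riders  miles  fare
0    Uma   sedan       4     59   118
1   Hana     van       4     25    26
2    Ben     van       2     50    26
3    Ben   sedan       5     36   118
4    Ben    bike       6     61   114
5   Nora     van       2     20    26
6    Ben     van       3     65    26
take 2 rows with largest miles:
  driver vehicle  riders  miles  fare
6    Ben     van       3     65    26
4    Ben    bike       6     61   114
add column fare_plus_miles = t['fare'] + t['miles']:
  driver vehicle  riders  miles  fare  fare_plus_miles
6    Ben     van       3     65    26               91
4    Ben    bike       6     61   114              175
The value at position 0, column 'fare_plus_miles' is 91.

91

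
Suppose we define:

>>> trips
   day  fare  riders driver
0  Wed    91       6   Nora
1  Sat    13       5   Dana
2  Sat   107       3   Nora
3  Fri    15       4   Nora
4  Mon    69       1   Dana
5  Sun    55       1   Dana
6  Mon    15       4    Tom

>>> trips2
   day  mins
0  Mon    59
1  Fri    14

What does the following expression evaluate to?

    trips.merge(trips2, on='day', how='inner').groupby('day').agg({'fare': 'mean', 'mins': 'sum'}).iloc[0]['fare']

merge on 'day' (how='inner') → 3 rows:
   day  fare  riders driver  mins
0  Fri    15       4   Nora    14
1  Mon    69       1   Dana    59
2  Mon    15       4    Tom    59
group by day: mean(fare), sum(mins):
     fare  mins
day            
Fri  15.0    14
Mon  42.0   118

15.0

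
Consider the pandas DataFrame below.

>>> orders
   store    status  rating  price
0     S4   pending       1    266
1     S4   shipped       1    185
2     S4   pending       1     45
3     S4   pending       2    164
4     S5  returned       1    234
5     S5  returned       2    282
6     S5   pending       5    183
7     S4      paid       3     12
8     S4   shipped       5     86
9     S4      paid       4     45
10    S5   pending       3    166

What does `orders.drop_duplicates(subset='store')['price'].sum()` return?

drop duplicate store (keep=first):
  store    status  rating  price
0    S4   pending       1    266
4    S5  returned       1    234

500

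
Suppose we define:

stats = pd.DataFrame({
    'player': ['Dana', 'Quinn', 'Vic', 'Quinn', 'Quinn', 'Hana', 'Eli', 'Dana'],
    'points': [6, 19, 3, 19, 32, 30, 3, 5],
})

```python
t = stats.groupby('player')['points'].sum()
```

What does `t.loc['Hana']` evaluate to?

30

group by player, sum of points:
player
Dana     11
Eli       3
Hana     30
Quinn    70
Vic       3
Name: points, dtype: int64
Then the value at index 'Hana': 30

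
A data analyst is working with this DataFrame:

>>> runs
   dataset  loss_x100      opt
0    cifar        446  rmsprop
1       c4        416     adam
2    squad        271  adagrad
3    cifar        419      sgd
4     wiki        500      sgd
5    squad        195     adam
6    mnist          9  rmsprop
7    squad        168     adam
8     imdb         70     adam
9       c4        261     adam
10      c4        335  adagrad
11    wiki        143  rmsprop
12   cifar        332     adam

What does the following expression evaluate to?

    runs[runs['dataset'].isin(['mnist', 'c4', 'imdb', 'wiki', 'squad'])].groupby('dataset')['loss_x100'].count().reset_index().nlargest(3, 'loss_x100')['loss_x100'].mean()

filter rows where dataset in ['mnist', 'c4', 'imdb', 'wiki', 'squad']:
   dataset  loss_x100      opt
1       c4        416     adam
2    squad        271  adagrad
4     wiki        500      sgd
5    squad        195     adam
6    mnist          9  rmsprop
7    squad        168     adam
8     imdb         70     adam
9       c4        261     adam
10      c4        335  adagrad
11    wiki        143  rmsprop
group by dataset, count of loss_x100:
dataset
c4       3
imdb     1
mnist    1
squad    3
wiki     2
Name: loss_x100, dtype: int64
reset_index():
  dataset  loss_x100
0      c4          3
1    imdb          1
2   mnist          1
3   squad          3
4    wiki          2
take 3 rows with largest loss_x100:
  dataset  loss_x100
0      c4          3
3   squad          3
4    wiki          2

2.66666666667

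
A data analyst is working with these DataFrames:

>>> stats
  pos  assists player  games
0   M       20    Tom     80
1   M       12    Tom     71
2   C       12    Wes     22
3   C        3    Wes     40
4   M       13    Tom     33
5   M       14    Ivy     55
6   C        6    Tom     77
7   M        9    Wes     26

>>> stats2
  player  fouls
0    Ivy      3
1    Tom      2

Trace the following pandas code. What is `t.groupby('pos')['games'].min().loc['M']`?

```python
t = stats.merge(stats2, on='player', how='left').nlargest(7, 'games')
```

26

merge on 'player' (how='left') → 8 rows:
  pos  assists player  games  fouls
0   M       20    Tom     80    2.0
1   M       12    Tom     71    2.0
2   C       12    Wes     22    NaN
3   C        3    Wes     40    NaN
4   M       13    Tom     33    2.0
5   M       14    Ivy     55    3.0
6   C        6    Tom     77    2.0
7   M        9    Wes     26    NaN
take 7 rows with largest games:
  pos  assists player  games  fouls
0   M       20    Tom     80    2.0
6   C        6    Tom     77    2.0
1   M       12    Tom     71    2.0
5   M       14    Ivy     55    3.0
3   C        3    Wes     40    NaN
4   M       13    Tom     33    2.0
7   M        9    Wes     26    NaN
group by pos, min of games:
pos
C    40
M    26
Name: games, dtype: int64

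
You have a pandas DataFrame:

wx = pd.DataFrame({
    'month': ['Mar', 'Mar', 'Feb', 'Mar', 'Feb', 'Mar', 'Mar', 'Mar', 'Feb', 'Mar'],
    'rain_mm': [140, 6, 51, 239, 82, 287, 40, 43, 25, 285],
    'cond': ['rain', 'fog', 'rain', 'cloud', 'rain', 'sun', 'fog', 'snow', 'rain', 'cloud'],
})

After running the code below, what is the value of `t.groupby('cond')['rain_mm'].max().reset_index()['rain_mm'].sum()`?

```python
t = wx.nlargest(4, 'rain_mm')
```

712

take 4 rows with largest rain_mm:
  month  rain_mm   cond
5   Mar      287    sun
9   Mar      285  cloud
3   Mar      239  cloud
0   Mar      140   rain
group by cond, max of rain_mm:
cond
cloud    285
rain     140
sun      287
Name: rain_mm, dtype: int64
reset_index():
    cond  rain_mm
0  cloud      285
1   rain      140
2    sun      287
The sum of column 'rain_mm' is 712.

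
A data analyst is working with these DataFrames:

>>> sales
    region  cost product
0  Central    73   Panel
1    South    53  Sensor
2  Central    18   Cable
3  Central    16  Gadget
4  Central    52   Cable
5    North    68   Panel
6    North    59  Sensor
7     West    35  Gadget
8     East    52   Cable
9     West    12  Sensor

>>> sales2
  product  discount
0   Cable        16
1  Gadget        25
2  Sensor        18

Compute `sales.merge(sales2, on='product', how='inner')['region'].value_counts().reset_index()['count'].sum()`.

merge on 'product' (how='inner') → 8 rows:
    region  cost product  discount
0    South    53  Sensor        18
1  Central    18   Cable        16
2  Central    16  Gadget        25
3  Central    52   Cable        16
4    North    59  Sensor        18
5     West    35  Gadget        25
6     East    52   Cable        16
7     West    12  Sensor        18
value_counts of region:
region
Central    3
West       2
South      1
North      1
East       1
Name: count, dtype: int64
reset_index():
    region  count
0  Central      3
1     West      2
2    South      1
3    North      1
4     East      1

8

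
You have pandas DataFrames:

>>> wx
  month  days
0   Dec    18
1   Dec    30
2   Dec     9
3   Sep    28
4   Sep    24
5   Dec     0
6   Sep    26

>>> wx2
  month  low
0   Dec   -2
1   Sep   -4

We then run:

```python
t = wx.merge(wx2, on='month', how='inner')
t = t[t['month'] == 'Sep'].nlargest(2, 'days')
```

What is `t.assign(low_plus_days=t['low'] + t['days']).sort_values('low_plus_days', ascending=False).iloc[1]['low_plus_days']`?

22

merge on 'month' (how='inner') → 7 rows:
  month  days  low
0   Dec    18   -2
1   Dec    30   -2
2   Dec     9   -2
3   Sep    28   -4
4   Sep    24   -4
5   Dec     0   -2
6   Sep    26   -4
filter rows where month == 'Sep':
  month  days  low
3   Sep    28   -4
4   Sep    24   -4
6   Sep    26   -4
take 2 rows with largest days:
  month  days  low
3   Sep    28   -4
6   Sep    26   -4
add column low_plus_days = t['low'] + t['days']:
  month  days  low  low_plus_days
3   Sep    28   -4             24
6   Sep    26   -4             22
sort by low_plus_days descending:
  month  days  low  low_plus_days
3   Sep    28   -4             24
6   Sep    26   -4             22
Hence 22.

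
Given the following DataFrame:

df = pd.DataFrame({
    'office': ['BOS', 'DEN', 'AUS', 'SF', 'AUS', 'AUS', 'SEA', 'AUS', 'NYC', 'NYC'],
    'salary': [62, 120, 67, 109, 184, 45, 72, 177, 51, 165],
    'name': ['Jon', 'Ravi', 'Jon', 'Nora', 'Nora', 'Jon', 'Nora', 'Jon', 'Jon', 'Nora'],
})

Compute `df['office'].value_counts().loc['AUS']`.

value_counts of office:
office
AUS    4
NYC    2
BOS    1
DEN    1
SF     1
SEA    1
Name: count, dtype: int64
Finally, value at index 'AUS' = 4.

4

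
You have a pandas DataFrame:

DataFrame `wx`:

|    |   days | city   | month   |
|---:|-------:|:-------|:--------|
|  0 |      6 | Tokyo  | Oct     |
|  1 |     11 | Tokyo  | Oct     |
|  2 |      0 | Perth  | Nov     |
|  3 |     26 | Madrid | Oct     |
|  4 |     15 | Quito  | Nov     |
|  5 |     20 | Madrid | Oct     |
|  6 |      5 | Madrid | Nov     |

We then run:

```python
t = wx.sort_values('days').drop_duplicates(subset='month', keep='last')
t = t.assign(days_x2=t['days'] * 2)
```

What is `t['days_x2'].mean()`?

sort by days:
   days    city month
2     0   Perth   Nov
6     5  Madrid   Nov
0     6   Tokyo   Oct
1    11   Tokyo   Oct
4    15   Quito   Nov
5    20  Madrid   Oct
3    26  Madrid   Oct
drop duplicate month (keep=last):
   days    city month
4    15   Quito   Nov
3    26  Madrid   Oct
add column days_x2 = t['days'] * 2:
   days    city month  days_x2
4    15   Quito   Nov       30
3    26  Madrid   Oct       52

41.0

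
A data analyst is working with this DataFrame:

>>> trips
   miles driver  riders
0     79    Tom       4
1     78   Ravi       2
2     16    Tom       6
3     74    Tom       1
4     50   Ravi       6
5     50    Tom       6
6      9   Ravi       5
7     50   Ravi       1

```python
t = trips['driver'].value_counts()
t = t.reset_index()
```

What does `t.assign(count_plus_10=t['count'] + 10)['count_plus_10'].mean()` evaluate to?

value_counts of driver:
driver
Tom     4
Ravi    4
Name: count, dtype: int64
reset_index():
  driver  count
0    Tom      4
1   Ravi      4
add column count_plus_10 = t['count'] + 10:
  driver  count  count_plus_10
0    Tom      4             14
1   Ravi      4             14

14.0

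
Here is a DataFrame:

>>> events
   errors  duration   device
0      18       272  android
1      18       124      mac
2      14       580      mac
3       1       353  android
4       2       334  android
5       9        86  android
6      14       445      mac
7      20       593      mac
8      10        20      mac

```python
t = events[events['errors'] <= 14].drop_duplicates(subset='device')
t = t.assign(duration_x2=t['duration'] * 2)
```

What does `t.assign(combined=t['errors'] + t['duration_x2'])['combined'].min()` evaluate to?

filter rows where errors <= 14:
   errors  duration   device
2      14       580      mac
3       1       353  android
4       2       334  android
5       9        86  android
6      14       445      mac
8      10        20      mac
drop duplicate device (keep=first):
   errors  duration   device
2      14       580      mac
3       1       353  android
add column duration_x2 = t['duration'] * 2:
   errors  duration   device  duration_x2
2      14       580      mac         1160
3       1       353  android          706
add column combined = t['errors'] + t['duration_x2']:
   errors  duration   device  duration_x2  combined
2      14       580      mac         1160      1174
3       1       353  android          706       707
Finally, min of column 'combined' = 707.

707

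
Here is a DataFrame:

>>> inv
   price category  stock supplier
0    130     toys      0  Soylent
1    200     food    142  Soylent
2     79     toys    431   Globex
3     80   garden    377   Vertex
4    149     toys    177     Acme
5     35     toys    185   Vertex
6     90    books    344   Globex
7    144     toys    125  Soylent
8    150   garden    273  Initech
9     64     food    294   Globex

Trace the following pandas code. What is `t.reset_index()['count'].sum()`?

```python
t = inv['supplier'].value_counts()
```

value_counts of supplier:
supplier
Soylent    3
Globex     3
Vertex     2
Acme       1
Initech    1
Name: count, dtype: int64
reset_index():
  supplier  count
0  Soylent      3
1   Globex      3
2   Vertex      2
3     Acme      1
4  Initech      1
Then the sum of column 'count': 10

10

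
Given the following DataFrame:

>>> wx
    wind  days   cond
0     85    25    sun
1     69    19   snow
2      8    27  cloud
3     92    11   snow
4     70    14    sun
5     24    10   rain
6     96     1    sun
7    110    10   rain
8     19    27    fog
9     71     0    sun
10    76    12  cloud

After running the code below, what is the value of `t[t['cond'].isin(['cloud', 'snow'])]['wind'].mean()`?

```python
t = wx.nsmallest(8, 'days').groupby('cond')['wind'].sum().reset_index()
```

118.5

take 8 rows with smallest days:
    wind  days   cond
9     71     0    sun
6     96     1    sun
5     24    10   rain
7    110    10   rain
3     92    11   snow
10    76    12  cloud
4     70    14    sun
1     69    19   snow
group by cond, sum of wind:
cond
cloud     76
rain     134
snow     161
sun      237
Name: wind, dtype: int64
reset_index():
    cond  wind
0  cloud    76
1   rain   134
2   snow   161
3    sun   237
filter rows where cond in ['cloud', 'snow']:
    cond  wind
0  cloud    76
2   snow   161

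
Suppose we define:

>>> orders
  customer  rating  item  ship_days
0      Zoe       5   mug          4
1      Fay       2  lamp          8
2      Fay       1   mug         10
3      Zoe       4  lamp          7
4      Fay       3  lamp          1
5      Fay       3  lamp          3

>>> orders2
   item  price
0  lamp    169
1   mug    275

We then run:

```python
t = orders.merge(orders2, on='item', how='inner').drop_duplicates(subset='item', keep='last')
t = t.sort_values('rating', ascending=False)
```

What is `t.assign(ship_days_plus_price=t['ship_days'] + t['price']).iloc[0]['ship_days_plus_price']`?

172

merge on 'item' (how='inner') → 6 rows:
  customer  rating  item  ship_days  price
0      Zoe       5   mug          4    275
1      Fay       2  lamp          8    169
2      Fay       1   mug         10    275
3      Zoe       4  lamp          7    169
4      Fay       3  lamp          1    169
5      Fay       3  lamp          3    169
drop duplicate item (keep=last):
  customer  rating  item  ship_days  price
2      Fay       1   mug         10    275
5      Fay       3  lamp          3    169
sort by rating descending:
  customer  rating  item  ship_days  price
5      Fay       3  lamp          3    169
2      Fay       1   mug         10    275
add column ship_days_plus_price = t['ship_days'] + t['price']:
  customer  rating  item  ship_days  price  ship_days_plus_price
5      Fay       3  lamp          3    169                   172
2      Fay       1   mug         10    275                   285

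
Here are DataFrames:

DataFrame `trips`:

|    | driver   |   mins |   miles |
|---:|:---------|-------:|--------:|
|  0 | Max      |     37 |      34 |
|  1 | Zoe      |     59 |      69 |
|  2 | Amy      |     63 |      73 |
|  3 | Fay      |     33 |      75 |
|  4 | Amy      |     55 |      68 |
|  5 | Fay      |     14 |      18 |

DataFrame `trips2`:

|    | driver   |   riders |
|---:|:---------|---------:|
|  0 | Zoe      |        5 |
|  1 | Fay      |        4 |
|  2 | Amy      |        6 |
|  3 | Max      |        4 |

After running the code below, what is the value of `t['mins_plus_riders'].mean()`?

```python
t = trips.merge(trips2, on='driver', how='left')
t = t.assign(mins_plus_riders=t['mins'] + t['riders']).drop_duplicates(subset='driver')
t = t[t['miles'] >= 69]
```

merge on 'driver' (how='left') → 6 rows:
  driver  mins  miles  riders
0    Max    37     34       4
1    Zoe    59     69       5
2    Amy    63     73       6
3    Fay    33     75       4
4    Amy    55     68       6
5    Fay    14     18       4
add column mins_plus_riders = t['mins'] + t['riders']:
  driver  mins  miles  riders  mins_plus_riders
0    Max    37     34       4                41
1    Zoe    59     69       5                64
2    Amy    63     73       6                69
3    Fay    33     75       4                37
4    Amy    55     68       6                61
5    Fay    14     18       4                18
drop duplicate driver (keep=first):
  driver  mins  miles  riders  mins_plus_riders
0    Max    37     34       4                41
1    Zoe    59     69       5                64
2    Amy    63     73       6                69
3    Fay    33     75       4                37
filter rows where miles >= 69:
  driver  mins  miles  riders  mins_plus_riders
1    Zoe    59     69       5                64
2    Amy    63     73       6                69
3    Fay    33     75       4                37
Then the mean of column 'mins_plus_riders': 56.6666666667

56.6666666667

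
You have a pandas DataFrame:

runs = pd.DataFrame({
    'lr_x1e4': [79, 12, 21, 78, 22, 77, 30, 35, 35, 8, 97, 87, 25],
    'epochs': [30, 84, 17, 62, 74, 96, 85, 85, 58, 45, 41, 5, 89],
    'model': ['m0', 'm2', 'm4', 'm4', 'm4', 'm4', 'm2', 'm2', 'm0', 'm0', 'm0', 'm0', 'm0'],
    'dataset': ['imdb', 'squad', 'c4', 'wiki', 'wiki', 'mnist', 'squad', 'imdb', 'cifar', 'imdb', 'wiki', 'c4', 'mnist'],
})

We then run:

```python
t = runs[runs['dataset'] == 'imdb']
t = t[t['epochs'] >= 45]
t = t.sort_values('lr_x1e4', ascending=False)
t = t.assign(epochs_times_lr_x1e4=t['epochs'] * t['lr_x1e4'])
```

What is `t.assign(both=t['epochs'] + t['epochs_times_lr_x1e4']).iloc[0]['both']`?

filter rows where dataset == 'imdb':
   lr_x1e4  epochs model dataset
0       79      30    m0    imdb
7       35      85    m2    imdb
9        8      45    m0    imdb
filter rows where epochs >= 45:
   lr_x1e4  epochs model dataset
7       35      85    m2    imdb
9        8      45    m0    imdb
sort by lr_x1e4 descending:
   lr_x1e4  epochs model dataset
7       35      85    m2    imdb
9        8      45    m0    imdb
add column epochs_times_lr_x1e4 = t['epochs'] * t['lr_x1e4']:
   lr_x1e4  epochs model dataset  epochs_times_lr_x1e4
7       35      85    m2    imdb                  2975
9        8      45    m0    imdb                   360
add column both = t['epochs'] + t['epochs_times_lr_x1e4']:
   lr_x1e4  epochs model dataset  epochs_times_lr_x1e4  both
7       35      85    m2    imdb                  2975  3060
9        8      45    m0    imdb                   360   405
Then the value at position 0, column 'both': 3060

3060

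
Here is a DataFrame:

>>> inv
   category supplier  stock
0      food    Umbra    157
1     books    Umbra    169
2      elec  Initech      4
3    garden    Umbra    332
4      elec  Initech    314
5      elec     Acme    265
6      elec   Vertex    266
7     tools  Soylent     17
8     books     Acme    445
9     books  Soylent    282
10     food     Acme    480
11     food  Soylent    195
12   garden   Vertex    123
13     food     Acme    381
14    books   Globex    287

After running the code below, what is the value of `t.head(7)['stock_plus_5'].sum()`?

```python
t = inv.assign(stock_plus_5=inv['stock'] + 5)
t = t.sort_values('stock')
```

965

add column stock_plus_5 = inv['stock'] + 5:
   category supplier  stock  stock_plus_5
0      food    Umbra    157           162
1     books    Umbra    169           174
2      elec  Initech      4             9
3    garden    Umbra    332           337
4      elec  Initech    314           319
5      elec     Acme    265           270
6      elec   Vertex    266           271
7     tools  Soylent     17            22
8     books     Acme    445           450
9     books  Soylent    282           287
10     food     Acme    480           485
11     food  Soylent    195           200
12   garden   Vertex    123           128
13     food     Acme    381           386
14    books   Globex    287           292
sort by stock:
   category supplier  stock  stock_plus_5
2      elec  Initech      4             9
7     tools  Soylent     17            22
12   garden   Vertex    123           128
0      food    Umbra    157           162
1     books    Umbra    169           174
11     food  Soylent    195           200
5      elec     Acme    265           270
6      elec   Vertex    266           271
9     books  Soylent    282           287
14    books   Globex    287           292
4      elec  Initech    314           319
3    garden    Umbra    332           337
13     food     Acme    381           386
8     books     Acme    445           450
10     food     Acme    480           485
take first 7 rows:
   category supplier  stock  stock_plus_5
2      elec  Initech      4             9
7     tools  Soylent     17            22
12   garden   Vertex    123           128
0      food    Umbra    157           162
1     books    Umbra    169           174
11     food  Soylent    195           200
5      elec     Acme    265           270
Hence 965.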